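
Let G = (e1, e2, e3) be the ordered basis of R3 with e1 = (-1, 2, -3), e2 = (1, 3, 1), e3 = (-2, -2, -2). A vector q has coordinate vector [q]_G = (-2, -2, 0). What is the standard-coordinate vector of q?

The coordinates say q = -2e1 - 2e2 + 0·e3; adding the scaled basis vectors gives (0, -10, 4).

(0, -10, 4)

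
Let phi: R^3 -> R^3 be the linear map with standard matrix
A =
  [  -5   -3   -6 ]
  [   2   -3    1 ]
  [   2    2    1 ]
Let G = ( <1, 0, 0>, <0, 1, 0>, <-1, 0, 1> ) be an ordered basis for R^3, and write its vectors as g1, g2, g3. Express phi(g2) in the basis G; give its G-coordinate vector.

<-1, -3, 2>

Column 2 of [phi]_G is the G-coordinate vector of phi(g2).
In standard coordinates phi(g2) = A g2 = <-3, -3, 2>.
Converting to G: <-3, -3, 2> = -g1 - 3g2 + 2g3, so the coordinate vector is <-1, -3, 2>.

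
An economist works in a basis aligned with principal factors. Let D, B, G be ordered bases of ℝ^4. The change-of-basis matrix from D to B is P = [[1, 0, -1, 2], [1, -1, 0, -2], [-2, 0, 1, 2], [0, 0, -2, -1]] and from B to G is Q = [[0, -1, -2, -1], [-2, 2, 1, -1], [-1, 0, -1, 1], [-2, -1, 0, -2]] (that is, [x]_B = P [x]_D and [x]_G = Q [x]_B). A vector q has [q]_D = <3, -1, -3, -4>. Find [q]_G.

<12, 1, 29, -28>

Apply P to get B-coordinates <-2, 12, -17, 10>, then Q to get G-coordinates.
The result is [q]_G = <12, 1, 29, -28>.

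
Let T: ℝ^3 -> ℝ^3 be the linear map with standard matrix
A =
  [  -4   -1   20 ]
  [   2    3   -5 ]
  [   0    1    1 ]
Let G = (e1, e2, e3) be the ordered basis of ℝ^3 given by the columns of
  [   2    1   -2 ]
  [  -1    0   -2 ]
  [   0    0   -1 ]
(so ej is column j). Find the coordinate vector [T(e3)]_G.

Compute T(e3) = A e3 = [-10, -5, -3] in standard coordinates.
Then write this in G-coordinates: solve for y in y_1 e1 + ... + y_3 e3 = [-10, -5, -3].
This gives y = [-1, -2, 3], which is column 3 of [T]_G.

[-1, -2, 3]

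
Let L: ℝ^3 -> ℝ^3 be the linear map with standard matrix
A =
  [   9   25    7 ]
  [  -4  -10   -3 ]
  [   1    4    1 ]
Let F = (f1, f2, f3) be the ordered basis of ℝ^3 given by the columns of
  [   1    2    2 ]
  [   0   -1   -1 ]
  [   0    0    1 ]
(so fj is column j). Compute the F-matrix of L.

With P the matrix whose columns are f1, ..., f3, [L]_F = P^(-1) A P.
Column by column: L(f1) = A f1 = [9, -4, 1]; its F-coordinates [1, 3, 1] give column 1.
Continuing for each basis vector yields [L]_F = [[1, -3, -2], [3, 0, 2], [1, -2, -1]].

[[1, -3, -2], [3, 0, 2], [1, -2, -1]]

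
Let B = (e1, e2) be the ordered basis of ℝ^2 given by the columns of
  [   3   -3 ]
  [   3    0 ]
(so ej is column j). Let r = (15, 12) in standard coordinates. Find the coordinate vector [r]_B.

(4, -1)

Write r = c_1 e1 + c_2 e2 and solve for the c_i.
System: 3c_1 - 3c_2 = 15, 3c_1 + 0c_2 = 12; solving gives c_1 = 4, c_2 = -1.
Check: 4e1 - e2 = (15, 12).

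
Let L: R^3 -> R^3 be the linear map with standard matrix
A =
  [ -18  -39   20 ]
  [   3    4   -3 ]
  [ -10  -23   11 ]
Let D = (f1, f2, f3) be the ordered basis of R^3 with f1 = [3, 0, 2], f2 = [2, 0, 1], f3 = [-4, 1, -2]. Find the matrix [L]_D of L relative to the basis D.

[[-2, -2, -3], [2, 1, -3], [3, 3, -2]]

Let P have columns f1, ..., f3. Then [L]_D = P^(-1) A P.
Here det P = 1, so P^(-1) is integer; computing A P first and then P^(-1)(A P) gives [[-2, -2, -3], [2, 1, -3], [3, 3, -2]].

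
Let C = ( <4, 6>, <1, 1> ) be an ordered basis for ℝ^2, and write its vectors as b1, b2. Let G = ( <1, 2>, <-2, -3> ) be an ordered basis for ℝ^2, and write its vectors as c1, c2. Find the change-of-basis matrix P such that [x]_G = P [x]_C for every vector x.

[[0, -1], [-2, -1]]

Let M have columns bj and N have columns cj. Then for every x, N [x]_G = x = M [x]_C, so P = N^(-1) M.
Since det N = 1, N^(-1) has integer entries; multiplying gives P = [[0, -1], [-2, -1]].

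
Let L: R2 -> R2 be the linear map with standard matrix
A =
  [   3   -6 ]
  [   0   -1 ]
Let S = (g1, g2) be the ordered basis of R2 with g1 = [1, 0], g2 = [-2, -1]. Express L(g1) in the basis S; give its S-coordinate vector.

[3, 0]

Compute L(g1) = A g1 = [3, 0] in standard coordinates.
Then write this in S-coordinates: solve for y in y_1 g1 + y_2 g2 = [3, 0].
This gives y = [3, 0], which is column 1 of [L]_S.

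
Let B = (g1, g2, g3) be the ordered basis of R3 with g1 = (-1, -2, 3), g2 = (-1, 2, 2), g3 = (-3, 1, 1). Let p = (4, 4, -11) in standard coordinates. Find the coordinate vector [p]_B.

We seek scalars with c_1 g1 + ... + c_3 g3 = p; equivalently solve M c = p where the columns of M are g1, ..., g3.
Solving this 3x3 system gives c = (-3, -1, 0).
Check: -3g1 - g2 + 0·g3 = (4, 4, -11).

(-3, -1, 0)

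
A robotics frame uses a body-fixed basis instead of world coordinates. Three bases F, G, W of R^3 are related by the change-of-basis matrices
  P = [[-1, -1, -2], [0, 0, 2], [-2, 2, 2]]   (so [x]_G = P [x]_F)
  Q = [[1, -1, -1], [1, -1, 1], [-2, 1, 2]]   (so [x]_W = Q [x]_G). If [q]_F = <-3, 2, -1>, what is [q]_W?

Apply P to get G-coordinates <3, -2, 8>, then Q to get W-coordinates.
The result is [q]_W = <-3, 13, 8>.

<-3, 13, 8>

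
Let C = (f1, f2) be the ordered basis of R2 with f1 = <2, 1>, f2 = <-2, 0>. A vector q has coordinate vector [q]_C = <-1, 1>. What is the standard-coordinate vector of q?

By definition q = -f1 + f2.
Summing componentwise gives <-4, -1>.

<-4, -1>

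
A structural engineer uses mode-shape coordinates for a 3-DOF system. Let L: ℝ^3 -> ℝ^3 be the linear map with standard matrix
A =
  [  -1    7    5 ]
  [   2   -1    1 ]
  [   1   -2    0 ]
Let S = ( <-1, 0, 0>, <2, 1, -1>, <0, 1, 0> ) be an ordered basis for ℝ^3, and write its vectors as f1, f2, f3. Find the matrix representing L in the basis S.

[[1, 0, -3], [1, 0, 2], [-3, 2, -3]]

With P the matrix whose columns are f1, ..., f3, [L]_S = P^(-1) A P.
Column by column: L(f1) = A f1 = <1, -2, -1>; its S-coordinates <1, 1, -3> give column 1.
Continuing for each basis vector yields [L]_S = [[1, 0, -3], [1, 0, 2], [-3, 2, -3]].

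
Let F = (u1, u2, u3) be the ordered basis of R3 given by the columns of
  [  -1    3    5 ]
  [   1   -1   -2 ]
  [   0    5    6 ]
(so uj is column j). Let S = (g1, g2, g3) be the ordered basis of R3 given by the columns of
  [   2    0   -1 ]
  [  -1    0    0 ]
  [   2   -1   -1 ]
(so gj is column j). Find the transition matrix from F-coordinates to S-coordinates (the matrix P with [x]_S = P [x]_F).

[[-1, 1, 2], [-1, -2, -1], [-1, -1, -1]]

Column j of P is [uj]_S, since P maps F-coordinates to S-coordinates.
Expressing u1 in S: u1 = -g1 - g2 - g3, so column 1 of P is <-1, -1, -1>.
Doing the same for each uj gives P = [[-1, 1, 2], [-1, -2, -1], [-1, -1, -1]].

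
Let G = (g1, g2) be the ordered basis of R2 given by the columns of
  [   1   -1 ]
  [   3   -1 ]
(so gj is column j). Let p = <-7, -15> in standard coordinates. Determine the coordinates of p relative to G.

[p]_G is the unique c with M c = p, where M has columns g1, g2.
System: c_1 - c_2 = -7, 3c_1 - c_2 = -15; solving gives c_1 = -4, c_2 = 3.
Check: -4g1 + 3g2 = <-7, -15>.

<-4, 3>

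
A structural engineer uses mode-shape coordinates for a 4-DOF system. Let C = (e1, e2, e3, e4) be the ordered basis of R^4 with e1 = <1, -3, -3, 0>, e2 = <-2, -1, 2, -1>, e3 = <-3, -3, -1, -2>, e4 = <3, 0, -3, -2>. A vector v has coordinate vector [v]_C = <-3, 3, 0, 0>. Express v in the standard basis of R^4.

v = M [v]_C, where M has columns e1, ..., e4.
Carrying out the matrix-vector product, v = <-9, 6, 15, -3>.

<-9, 6, 15, -3>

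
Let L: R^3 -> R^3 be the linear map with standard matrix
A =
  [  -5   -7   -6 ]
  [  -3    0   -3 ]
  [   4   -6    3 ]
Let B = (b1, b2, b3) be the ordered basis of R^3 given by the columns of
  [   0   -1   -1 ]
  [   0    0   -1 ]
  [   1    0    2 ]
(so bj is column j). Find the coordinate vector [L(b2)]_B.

(2, -2, -3)

Compute L(b2) = A b2 = (5, 3, -4) in standard coordinates.
Then write this in B-coordinates: solve for y in y_1 b1 + ... + y_3 b3 = (5, 3, -4).
This gives y = (2, -2, -3), which is column 2 of [L]_B.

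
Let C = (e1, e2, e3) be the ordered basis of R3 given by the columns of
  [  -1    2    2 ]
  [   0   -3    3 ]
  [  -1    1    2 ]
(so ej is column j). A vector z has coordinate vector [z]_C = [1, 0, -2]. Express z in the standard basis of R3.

By definition z = e1 + 0·e2 - 2e3.
Summing componentwise gives [-5, -6, -5].

[-5, -6, -5]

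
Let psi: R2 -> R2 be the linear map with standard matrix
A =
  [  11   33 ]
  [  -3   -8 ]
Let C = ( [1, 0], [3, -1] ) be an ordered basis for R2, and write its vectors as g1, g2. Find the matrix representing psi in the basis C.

With P the matrix whose columns are g1, g2, [psi]_C = P^(-1) A P.
Column by column: psi(g1) = A g1 = [11, -3]; its C-coordinates [2, 3] give column 1.
Continuing for each basis vector yields [psi]_C = [[2, -3], [3, 1]].

[[2, -3], [3, 1]]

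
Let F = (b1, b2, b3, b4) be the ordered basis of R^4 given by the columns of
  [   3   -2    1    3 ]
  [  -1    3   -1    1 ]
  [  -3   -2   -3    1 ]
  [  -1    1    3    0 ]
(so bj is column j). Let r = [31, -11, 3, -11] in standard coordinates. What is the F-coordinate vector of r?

[r]_F is the unique c with M c = r, where M has columns b1, ..., b4.
Gaussian elimination on [M | r] yields c = (4, -4, -1, 4).
Check: 4b1 - 4b2 - b3 + 4b4 = [31, -11, 3, -11].

[4, -4, -1, 4]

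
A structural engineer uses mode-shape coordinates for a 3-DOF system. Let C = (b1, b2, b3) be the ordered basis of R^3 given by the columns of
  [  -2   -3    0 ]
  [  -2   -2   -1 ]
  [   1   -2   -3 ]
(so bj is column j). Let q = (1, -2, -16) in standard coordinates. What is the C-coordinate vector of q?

Write q = c_1 b1 + ... + c_3 b3 and solve for the c_i.
Solving this 3x3 system gives c = (-2, 1, 4).
Check: -2b1 + b2 + 4b3 = (1, -2, -16).

(-2, 1, 4)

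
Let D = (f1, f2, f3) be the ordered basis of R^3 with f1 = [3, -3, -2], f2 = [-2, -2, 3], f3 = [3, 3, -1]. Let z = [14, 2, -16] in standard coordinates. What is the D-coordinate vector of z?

[2, -4, 0]

We seek scalars with c_1 f1 + ... + c_3 f3 = z; equivalently solve M c = z where the columns of M are f1, ..., f3.
Solving this 3x3 system gives c = (2, -4, 0).
Check: 2f1 - 4f2 + 0·f3 = [14, 2, -16].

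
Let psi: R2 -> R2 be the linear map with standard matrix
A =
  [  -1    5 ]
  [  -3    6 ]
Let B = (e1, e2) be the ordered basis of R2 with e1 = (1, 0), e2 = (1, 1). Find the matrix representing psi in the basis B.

[[2, 1], [-3, 3]]

With P the matrix whose columns are e1, e2, [psi]_B = P^(-1) A P.
Column by column: psi(e1) = A e1 = (-1, -3); its B-coordinates (2, -3) give column 1.
Continuing for each basis vector yields [psi]_B = [[2, 1], [-3, 3]].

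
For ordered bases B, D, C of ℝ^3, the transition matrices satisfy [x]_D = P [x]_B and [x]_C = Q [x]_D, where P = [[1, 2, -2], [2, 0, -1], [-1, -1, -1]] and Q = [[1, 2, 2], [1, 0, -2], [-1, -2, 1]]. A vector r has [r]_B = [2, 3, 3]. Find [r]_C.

Composing the changes, [r]_C = Q P [r]_B.
Q P = [[3, 0, -6], [3, 4, 0], [-6, -3, 3]]; applying this to [2, 3, 3] gives [-12, 18, -12].

[-12, 18, -12]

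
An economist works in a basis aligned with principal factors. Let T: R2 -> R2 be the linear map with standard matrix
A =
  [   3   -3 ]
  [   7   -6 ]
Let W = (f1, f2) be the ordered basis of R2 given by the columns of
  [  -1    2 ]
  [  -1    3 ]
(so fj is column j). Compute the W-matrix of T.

[[-2, 1], [-1, -1]]

With P the matrix whose columns are f1, f2, [T]_W = P^(-1) A P.
Column by column: T(f1) = A f1 = [0, -1]; its W-coordinates [-2, -1] give column 1.
Continuing for each basis vector yields [T]_W = [[-2, 1], [-1, -1]].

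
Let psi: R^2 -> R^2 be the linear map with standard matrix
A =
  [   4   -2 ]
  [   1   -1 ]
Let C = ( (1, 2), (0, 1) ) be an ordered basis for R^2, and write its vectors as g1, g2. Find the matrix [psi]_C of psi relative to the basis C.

[[0, -2], [-1, 3]]

The j-th column of [psi]_C is [psi(gj)]_C.
psi(g1) = A g1 = (0, -1) = 0·g1 - g2, so column 1 is (0, -1).
Repeating for g2 and assembling the columns gives [[0, -2], [-1, 3]].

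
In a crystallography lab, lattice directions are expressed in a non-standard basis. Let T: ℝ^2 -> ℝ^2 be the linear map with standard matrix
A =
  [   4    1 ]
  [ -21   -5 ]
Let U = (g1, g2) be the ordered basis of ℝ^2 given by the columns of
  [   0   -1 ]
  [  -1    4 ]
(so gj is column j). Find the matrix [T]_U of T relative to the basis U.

[[-1, -1], [1, 0]]

Let P have columns g1, g2. Then [T]_U = P^(-1) A P.
Here det P = -1, so P^(-1) is integer; computing A P first and then P^(-1)(A P) gives [[-1, -1], [1, 0]].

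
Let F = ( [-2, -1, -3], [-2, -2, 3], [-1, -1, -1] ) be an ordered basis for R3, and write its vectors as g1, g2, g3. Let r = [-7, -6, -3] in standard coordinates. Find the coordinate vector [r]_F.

[1, 1, 3]

We seek scalars with c_1 g1 + ... + c_3 g3 = r; equivalently solve M c = r where the columns of M are g1, ..., g3.
Row-reducing the augmented matrix [M | r] gives c = (1, 1, 3).
Check: g1 + g2 + 3g3 = [-7, -6, -3].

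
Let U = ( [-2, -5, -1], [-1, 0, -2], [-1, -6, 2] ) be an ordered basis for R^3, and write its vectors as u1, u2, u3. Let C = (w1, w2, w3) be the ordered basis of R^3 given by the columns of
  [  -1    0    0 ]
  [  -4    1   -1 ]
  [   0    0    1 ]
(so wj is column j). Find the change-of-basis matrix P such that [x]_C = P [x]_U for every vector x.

Let M have columns uj and N have columns wj. Then for every x, N [x]_C = x = M [x]_U, so P = N^(-1) M.
Since det N = -1, N^(-1) has integer entries; multiplying gives P = [[2, 1, 1], [2, 2, 0], [-1, -2, 2]].

[[2, 1, 1], [2, 2, 0], [-1, -2, 2]]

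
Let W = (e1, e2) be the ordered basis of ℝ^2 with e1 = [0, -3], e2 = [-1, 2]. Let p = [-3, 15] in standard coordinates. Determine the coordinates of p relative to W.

[-3, 3]

[p]_W is the unique c with M c = p, where M has columns e1, e2.
System: 0c_1 - c_2 = -3, -3c_1 + 2c_2 = 15; solving gives c_1 = -3, c_2 = 3.
Check: -3e1 + 3e2 = [-3, 15].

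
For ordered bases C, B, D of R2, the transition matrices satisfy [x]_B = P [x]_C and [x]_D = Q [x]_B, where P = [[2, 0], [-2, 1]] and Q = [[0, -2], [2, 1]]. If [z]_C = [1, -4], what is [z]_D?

[12, -2]

Apply P to get B-coordinates [2, -6], then Q to get D-coordinates.
The result is [z]_D = [12, -2].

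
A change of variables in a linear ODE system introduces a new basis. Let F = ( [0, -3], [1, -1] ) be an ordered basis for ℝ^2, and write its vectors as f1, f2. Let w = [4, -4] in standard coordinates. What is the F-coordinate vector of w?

[0, 4]

We seek scalars with c_1 f1 + c_2 f2 = w; equivalently solve M c = w where the columns of M are f1, f2.
System: 0c_1 + c_2 = 4, -3c_1 - c_2 = -4; solving gives c_1 = 0, c_2 = 4.
Check: 0·f1 + 4f2 = [4, -4].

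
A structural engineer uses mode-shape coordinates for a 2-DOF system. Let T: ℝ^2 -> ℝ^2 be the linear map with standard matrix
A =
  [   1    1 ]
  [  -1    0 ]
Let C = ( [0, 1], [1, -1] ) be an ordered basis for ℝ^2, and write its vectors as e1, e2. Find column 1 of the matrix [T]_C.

Column 1 of [T]_C is the C-coordinate vector of T(e1).
In standard coordinates T(e1) = A e1 = [1, 0].
Converting to C: [1, 0] = e1 + e2, so the coordinate vector is [1, 1].

[1, 1]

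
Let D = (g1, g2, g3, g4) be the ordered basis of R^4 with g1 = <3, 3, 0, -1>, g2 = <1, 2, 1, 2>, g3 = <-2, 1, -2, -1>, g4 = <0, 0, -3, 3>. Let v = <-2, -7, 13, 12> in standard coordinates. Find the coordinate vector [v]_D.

<-4, 4, -3, -1>

We seek scalars with c_1 g1 + ... + c_4 g4 = v; equivalently solve M c = v where the columns of M are g1, ..., g4.
Gaussian elimination on [M | v] yields c = (-4, 4, -3, -1).
Check: -4g1 + 4g2 - 3g3 - g4 = <-2, -7, 13, 12>.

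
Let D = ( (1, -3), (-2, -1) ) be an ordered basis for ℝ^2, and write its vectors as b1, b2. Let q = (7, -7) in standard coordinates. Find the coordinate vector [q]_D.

Write q = c_1 b1 + c_2 b2 and solve for the c_i.
System: c_1 - 2c_2 = 7, -3c_1 - c_2 = -7; solving gives c_1 = 3, c_2 = -2.
Check: 3b1 - 2b2 = (7, -7).

(3, -2)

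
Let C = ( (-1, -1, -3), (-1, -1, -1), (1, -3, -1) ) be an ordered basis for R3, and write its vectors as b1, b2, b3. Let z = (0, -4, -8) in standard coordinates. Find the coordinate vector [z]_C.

We seek scalars with c_1 b1 + ... + c_3 b3 = z; equivalently solve M c = z where the columns of M are b1, ..., b3.
Gaussian elimination on [M | z] yields c = (3, -2, 1).
Check: 3b1 - 2b2 + b3 = (0, -4, -8).

(3, -2, 1)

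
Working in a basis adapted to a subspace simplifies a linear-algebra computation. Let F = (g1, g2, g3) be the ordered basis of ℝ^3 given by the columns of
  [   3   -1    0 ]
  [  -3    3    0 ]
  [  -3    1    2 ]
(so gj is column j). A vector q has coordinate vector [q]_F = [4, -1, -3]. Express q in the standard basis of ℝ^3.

[13, -15, -19]

The coordinates say q = 4g1 - g2 - 3g3; adding the scaled basis vectors gives [13, -15, -19].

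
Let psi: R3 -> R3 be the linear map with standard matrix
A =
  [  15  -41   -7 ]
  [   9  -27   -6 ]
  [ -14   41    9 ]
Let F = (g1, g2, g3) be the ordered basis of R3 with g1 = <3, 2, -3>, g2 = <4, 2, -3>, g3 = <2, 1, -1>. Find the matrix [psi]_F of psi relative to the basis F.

[[-2, 1, -2], [-2, 0, 1], [-1, -2, -1]]

Let P have columns g1, ..., g3. Then [psi]_F = P^(-1) A P.
Here det P = -1, so P^(-1) is integer; computing A P first and then P^(-1)(A P) gives [[-2, 1, -2], [-2, 0, 1], [-1, -2, -1]].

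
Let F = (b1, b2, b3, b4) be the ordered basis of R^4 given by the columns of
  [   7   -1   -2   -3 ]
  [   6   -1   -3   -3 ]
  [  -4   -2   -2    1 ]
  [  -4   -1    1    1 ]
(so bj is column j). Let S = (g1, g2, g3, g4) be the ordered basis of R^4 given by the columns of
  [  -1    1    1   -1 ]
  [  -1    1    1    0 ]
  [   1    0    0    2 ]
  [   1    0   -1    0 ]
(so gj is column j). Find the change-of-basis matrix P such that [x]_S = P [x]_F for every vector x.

[[-2, -2, 0, 1], [2, -2, -2, -2], [2, -1, -1, 0], [-1, 0, -1, 0]]

Let M have columns bj and N have columns gj. Then for every x, N [x]_S = x = M [x]_F, so P = N^(-1) M.
Since det N = 1, N^(-1) has integer entries; multiplying gives P = [[-2, -2, 0, 1], [2, -2, -2, -2], [2, -1, -1, 0], [-1, 0, -1, 0]].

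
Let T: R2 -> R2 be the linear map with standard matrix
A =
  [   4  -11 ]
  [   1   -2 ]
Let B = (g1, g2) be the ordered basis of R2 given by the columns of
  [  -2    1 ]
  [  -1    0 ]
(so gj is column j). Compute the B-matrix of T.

[[0, -1], [3, 2]]

The j-th column of [T]_B is [T(gj)]_B.
T(g1) = A g1 = [3, 0] = 0·g1 + 3g2, so column 1 is [0, 3].
Repeating for g2 and assembling the columns gives [[0, -1], [3, 2]].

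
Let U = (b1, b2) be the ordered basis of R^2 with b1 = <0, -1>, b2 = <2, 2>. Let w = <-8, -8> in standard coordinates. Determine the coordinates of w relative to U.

[w]_U is the unique c with M c = w, where M has columns b1, b2.
System: 0c_1 + 2c_2 = -8, -c_1 + 2c_2 = -8; solving gives c_1 = 0, c_2 = -4.
Check: 0·b1 - 4b2 = <-8, -8>.

<0, -4>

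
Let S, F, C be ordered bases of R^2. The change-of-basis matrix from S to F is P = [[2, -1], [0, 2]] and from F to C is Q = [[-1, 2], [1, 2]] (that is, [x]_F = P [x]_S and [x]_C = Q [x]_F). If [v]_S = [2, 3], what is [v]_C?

[11, 13]

Apply P to get F-coordinates [1, 6], then Q to get C-coordinates.
The result is [v]_C = [11, 13].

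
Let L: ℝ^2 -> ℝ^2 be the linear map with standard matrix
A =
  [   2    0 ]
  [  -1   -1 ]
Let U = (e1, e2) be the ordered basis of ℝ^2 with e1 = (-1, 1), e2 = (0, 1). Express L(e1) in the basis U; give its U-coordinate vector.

Column 1 of [L]_U is the U-coordinate vector of L(e1).
In standard coordinates L(e1) = A e1 = (-2, 0).
Converting to U: (-2, 0) = 2e1 - 2e2, so the coordinate vector is (2, -2).

(2, -2)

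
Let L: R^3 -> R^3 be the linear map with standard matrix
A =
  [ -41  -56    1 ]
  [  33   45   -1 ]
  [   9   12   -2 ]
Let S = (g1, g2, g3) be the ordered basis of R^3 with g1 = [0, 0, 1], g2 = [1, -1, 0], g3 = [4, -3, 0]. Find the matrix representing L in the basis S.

With P the matrix whose columns are g1, ..., g3, [L]_S = P^(-1) A P.
Column by column: L(g1) = A g1 = [1, -1, -2]; its S-coordinates [-2, 1, 0] give column 1.
Continuing for each basis vector yields [L]_S = [[-2, -3, 0], [1, 3, 0], [0, 3, 1]].

[[-2, -3, 0], [1, 3, 0], [0, 3, 1]]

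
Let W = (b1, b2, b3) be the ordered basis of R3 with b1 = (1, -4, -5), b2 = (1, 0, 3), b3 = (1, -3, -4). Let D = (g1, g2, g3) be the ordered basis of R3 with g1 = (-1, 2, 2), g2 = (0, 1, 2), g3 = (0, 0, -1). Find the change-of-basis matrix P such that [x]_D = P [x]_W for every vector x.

[[-1, -1, -1], [-2, 2, -1], [-1, -1, 0]]

Column j of P is [bj]_D, since P maps W-coordinates to D-coordinates.
Expressing b1 in D: b1 = -g1 - 2g2 - g3, so column 1 of P is (-1, -2, -1).
Doing the same for each bj gives P = [[-1, -1, -1], [-2, 2, -1], [-1, -1, 0]].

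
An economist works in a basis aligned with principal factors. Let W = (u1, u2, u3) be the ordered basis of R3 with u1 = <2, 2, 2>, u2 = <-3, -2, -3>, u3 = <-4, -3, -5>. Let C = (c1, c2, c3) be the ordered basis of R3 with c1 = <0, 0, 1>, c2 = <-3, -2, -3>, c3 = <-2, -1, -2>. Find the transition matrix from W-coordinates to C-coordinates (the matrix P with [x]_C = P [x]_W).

[[0, 0, -1], [-2, 1, 2], [2, 0, -1]]

Take x = uj: its W-coordinates are the j-th standard unit vector, so P e_j — column j of P — equals [uj]_C.
u1 = 0·c1 - 2c2 + 2c3, giving column 1 = <0, -2, 2>; repeating for each j gives P = [[0, 0, -1], [-2, 1, 2], [2, 0, -1]].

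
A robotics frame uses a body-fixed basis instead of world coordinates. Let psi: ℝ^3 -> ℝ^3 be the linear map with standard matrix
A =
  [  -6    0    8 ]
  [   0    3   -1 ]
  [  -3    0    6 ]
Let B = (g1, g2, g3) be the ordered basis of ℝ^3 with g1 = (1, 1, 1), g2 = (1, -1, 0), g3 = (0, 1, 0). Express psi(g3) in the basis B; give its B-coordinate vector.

(0, 0, 3)

Column 3 of [psi]_B is the B-coordinate vector of psi(g3).
In standard coordinates psi(g3) = A g3 = (0, 3, 0).
Converting to B: (0, 3, 0) = 0·g1 + 0·g2 + 3g3, so the coordinate vector is (0, 0, 3).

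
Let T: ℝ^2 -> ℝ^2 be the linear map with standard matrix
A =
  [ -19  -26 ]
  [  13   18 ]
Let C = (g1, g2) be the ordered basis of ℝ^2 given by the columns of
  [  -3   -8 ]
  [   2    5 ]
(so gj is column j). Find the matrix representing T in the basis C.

[[1, -2], [-1, -2]]

Let P have columns g1, g2. Then [T]_C = P^(-1) A P.
Here det P = 1, so P^(-1) is integer; computing A P first and then P^(-1)(A P) gives [[1, -2], [-1, -2]].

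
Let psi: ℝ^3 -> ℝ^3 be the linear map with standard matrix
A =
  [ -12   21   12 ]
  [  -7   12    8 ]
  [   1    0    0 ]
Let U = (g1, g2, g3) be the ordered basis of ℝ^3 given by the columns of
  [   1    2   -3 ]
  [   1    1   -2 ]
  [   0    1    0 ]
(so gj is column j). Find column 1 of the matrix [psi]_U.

[-2, 1, -3]

Column 1 of [psi]_U is the U-coordinate vector of psi(g1).
In standard coordinates psi(g1) = A g1 = [9, 5, 1].
Converting to U: [9, 5, 1] = -2g1 + g2 - 3g3, so the coordinate vector is [-2, 1, -3].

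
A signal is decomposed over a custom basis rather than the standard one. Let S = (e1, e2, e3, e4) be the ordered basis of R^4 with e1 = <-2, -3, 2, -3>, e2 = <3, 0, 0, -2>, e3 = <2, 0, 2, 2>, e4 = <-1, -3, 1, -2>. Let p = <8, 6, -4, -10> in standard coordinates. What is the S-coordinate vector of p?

[p]_S is the unique c with M c = p, where M has columns e1, ..., e4.
Row-reducing the augmented matrix [M | p] gives c = (2, 4, -2, -4).
Check: 2e1 + 4e2 - 2e3 - 4e4 = <8, 6, -4, -10>.

<2, 4, -2, -4>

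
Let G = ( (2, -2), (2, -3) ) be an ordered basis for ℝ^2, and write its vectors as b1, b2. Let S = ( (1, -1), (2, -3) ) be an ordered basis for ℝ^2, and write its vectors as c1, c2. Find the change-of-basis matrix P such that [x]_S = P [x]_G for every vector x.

[[2, 0], [0, 1]]

Let M have columns bj and N have columns cj. Then for every x, N [x]_S = x = M [x]_G, so P = N^(-1) M.
Since det N = -1, N^(-1) has integer entries; multiplying gives P = [[2, 0], [0, 1]].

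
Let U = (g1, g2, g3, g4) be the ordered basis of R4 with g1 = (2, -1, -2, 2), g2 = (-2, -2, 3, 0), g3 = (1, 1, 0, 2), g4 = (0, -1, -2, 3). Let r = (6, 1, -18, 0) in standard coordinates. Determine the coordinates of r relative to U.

Write r = c_1 g1 + ... + c_4 g4 and solve for the c_i.
Row-reducing the augmented matrix [M | r] gives c = (1, -4, -4, 2).
Check: g1 - 4g2 - 4g3 + 2g4 = (6, 1, -18, 0).

(1, -4, -4, 2)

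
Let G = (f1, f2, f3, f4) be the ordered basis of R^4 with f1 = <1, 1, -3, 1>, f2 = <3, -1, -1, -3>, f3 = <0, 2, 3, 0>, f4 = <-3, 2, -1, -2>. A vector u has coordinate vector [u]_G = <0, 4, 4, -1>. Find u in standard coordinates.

The coordinates say u = 0·f1 + 4f2 + 4f3 - f4; adding the scaled basis vectors gives <15, 2, 9, -10>.

<15, 2, 9, -10>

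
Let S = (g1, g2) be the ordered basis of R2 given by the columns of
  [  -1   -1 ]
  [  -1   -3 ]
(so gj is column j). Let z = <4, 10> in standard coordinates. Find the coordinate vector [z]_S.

<-1, -3>

Write z = c_1 g1 + c_2 g2 and solve for the c_i.
System: -c_1 - c_2 = 4, -c_1 - 3c_2 = 10; solving gives c_1 = -1, c_2 = -3.
Check: -g1 - 3g2 = <4, 10>.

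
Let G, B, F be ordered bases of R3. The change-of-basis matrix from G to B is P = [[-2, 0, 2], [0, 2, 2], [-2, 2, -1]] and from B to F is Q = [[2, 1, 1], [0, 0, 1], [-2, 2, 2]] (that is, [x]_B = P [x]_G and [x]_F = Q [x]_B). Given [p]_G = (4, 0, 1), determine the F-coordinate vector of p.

First [p]_B = P [p]_G = (-6, 2, -9).
Then [p]_F = Q [p]_B = (-19, -9, -2).

(-19, -9, -2)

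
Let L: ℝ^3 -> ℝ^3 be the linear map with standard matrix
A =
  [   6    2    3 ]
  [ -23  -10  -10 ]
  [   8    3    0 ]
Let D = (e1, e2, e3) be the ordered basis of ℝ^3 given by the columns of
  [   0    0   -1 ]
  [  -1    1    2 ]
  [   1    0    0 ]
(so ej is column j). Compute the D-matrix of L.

[[-3, 3, -2], [-1, -3, -3], [-1, -2, 2]]

Let P have columns e1, ..., e3. Then [L]_D = P^(-1) A P.
Here det P = 1, so P^(-1) is integer; computing A P first and then P^(-1)(A P) gives [[-3, 3, -2], [-1, -3, -3], [-1, -2, 2]].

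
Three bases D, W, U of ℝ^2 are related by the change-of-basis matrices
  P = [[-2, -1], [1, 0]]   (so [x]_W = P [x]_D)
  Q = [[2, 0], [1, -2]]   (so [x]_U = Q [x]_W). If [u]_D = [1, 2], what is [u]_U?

[-8, -6]

First [u]_W = P [u]_D = [-4, 1].
Then [u]_U = Q [u]_W = [-8, -6].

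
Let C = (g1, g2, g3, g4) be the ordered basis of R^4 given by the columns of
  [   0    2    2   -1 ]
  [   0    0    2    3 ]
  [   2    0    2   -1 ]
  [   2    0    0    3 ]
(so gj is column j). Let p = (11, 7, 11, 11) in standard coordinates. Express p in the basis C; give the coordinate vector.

(4, 4, 2, 1)

[p]_C is the unique c with M c = p, where M has columns g1, ..., g4.
Solving this 4x4 system gives c = (4, 4, 2, 1).
Check: 4g1 + 4g2 + 2g3 + g4 = (11, 7, 11, 11).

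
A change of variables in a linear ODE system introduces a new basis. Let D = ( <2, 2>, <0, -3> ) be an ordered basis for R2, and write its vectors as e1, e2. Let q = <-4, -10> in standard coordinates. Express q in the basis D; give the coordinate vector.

We seek scalars with c_1 e1 + c_2 e2 = q; equivalently solve M c = q where the columns of M are e1, e2.
System: 2c_1 + 0c_2 = -4, 2c_1 - 3c_2 = -10; solving gives c_1 = -2, c_2 = 2.
Check: -2e1 + 2e2 = <-4, -10>.

<-2, 2>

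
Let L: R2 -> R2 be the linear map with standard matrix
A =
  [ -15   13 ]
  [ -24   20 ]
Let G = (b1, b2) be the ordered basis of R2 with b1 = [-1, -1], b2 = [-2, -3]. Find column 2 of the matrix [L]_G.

Column 2 of [L]_G is the G-coordinate vector of L(b2).
In standard coordinates L(b2) = A b2 = [-9, -12].
Converting to G: [-9, -12] = 3b1 + 3b2, so the coordinate vector is [3, 3].

[3, 3]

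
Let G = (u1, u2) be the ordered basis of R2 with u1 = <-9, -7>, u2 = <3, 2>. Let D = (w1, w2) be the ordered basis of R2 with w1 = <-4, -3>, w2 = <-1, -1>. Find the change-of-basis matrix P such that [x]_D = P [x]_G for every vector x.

[[2, -1], [1, 1]]

Column j of P is [uj]_D, since P maps G-coordinates to D-coordinates.
Expressing u1 in D: u1 = 2w1 + w2, so column 1 of P is <2, 1>.
Doing the same for each uj gives P = [[2, -1], [1, 1]].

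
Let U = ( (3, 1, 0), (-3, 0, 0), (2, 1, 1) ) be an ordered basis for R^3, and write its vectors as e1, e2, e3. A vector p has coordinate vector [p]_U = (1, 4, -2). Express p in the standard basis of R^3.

p = M [p]_U, where M has columns e1, ..., e3.
Carrying out the matrix-vector product, p = (-13, -1, -2).

(-13, -1, -2)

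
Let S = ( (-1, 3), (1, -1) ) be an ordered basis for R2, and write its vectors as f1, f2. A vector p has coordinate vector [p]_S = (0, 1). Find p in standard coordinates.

(1, -1)

The coordinates say p = 0·f1 + f2; adding the scaled basis vectors gives (1, -1).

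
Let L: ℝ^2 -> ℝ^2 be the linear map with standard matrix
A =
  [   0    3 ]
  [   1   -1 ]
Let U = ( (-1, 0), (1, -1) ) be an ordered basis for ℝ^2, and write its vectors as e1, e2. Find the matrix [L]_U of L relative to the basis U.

[[1, 1], [1, -2]]

The j-th column of [L]_U is [L(ej)]_U.
L(e1) = A e1 = (0, -1) = e1 + e2, so column 1 is (1, 1).
Repeating for e2 and assembling the columns gives [[1, 1], [1, -2]].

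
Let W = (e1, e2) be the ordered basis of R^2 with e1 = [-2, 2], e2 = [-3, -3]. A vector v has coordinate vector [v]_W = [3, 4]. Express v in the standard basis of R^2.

[-18, -6]

v = M [v]_W, where M has columns e1, e2.
Carrying out the matrix-vector product, v = [-18, -6].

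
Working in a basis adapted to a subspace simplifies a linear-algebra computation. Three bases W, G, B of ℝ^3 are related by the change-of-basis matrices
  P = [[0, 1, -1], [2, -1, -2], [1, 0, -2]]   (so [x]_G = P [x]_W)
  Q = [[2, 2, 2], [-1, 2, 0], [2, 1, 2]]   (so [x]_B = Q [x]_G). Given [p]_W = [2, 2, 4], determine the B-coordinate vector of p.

[-28, -10, -22]

Composing the changes, [p]_B = Q P [p]_W.
Q P = [[6, 0, -10], [4, -3, -3], [4, 1, -8]]; applying this to [2, 2, 4] gives [-28, -10, -22].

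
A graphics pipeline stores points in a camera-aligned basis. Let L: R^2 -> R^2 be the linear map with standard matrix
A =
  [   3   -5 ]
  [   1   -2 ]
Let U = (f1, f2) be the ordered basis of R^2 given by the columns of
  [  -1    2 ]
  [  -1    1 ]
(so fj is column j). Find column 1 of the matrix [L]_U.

Compute L(f1) = A f1 = <2, 1> in standard coordinates.
Then write this in U-coordinates: solve for y in y_1 f1 + y_2 f2 = <2, 1>.
This gives y = <0, 1>, which is column 1 of [L]_U.

<0, 1>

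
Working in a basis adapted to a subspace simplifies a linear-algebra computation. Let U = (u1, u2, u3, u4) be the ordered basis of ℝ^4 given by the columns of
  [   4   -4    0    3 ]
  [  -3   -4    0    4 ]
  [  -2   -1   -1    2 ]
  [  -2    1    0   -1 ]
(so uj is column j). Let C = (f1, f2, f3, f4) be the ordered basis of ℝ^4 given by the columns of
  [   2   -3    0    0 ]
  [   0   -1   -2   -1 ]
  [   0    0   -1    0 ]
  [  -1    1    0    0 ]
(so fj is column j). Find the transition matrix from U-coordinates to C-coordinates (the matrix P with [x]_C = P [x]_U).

[[2, 1, 0, 0], [0, 2, 0, -1], [2, 1, 1, -2], [-1, 0, -2, 1]]

Take x = uj: its U-coordinates are the j-th standard unit vector, so P e_j — column j of P — equals [uj]_C.
u1 = 2f1 + 0·f2 + 2f3 - f4, giving column 1 = (2, 0, 2, -1); repeating for each j gives P = [[2, 1, 0, 0], [0, 2, 0, -1], [2, 1, 1, -2], [-1, 0, -2, 1]].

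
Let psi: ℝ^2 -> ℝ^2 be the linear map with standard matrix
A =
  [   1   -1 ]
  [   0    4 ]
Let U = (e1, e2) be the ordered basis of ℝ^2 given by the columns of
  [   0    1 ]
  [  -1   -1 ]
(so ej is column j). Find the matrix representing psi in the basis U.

Let P have columns e1, e2. Then [psi]_U = P^(-1) A P.
Here det P = 1, so P^(-1) is integer; computing A P first and then P^(-1)(A P) gives [[3, 2], [1, 2]].

[[3, 2], [1, 2]]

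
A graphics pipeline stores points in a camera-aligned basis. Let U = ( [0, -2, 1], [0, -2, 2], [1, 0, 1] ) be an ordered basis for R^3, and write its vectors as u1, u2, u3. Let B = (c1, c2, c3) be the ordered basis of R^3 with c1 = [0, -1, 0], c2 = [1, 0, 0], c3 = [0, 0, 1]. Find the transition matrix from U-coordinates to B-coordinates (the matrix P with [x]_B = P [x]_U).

Take x = uj: its U-coordinates are the j-th standard unit vector, so P e_j — column j of P — equals [uj]_B.
u1 = 2c1 + 0·c2 + c3, giving column 1 = [2, 0, 1]; repeating for each j gives P = [[2, 2, 0], [0, 0, 1], [1, 2, 1]].

[[2, 2, 0], [0, 0, 1], [1, 2, 1]]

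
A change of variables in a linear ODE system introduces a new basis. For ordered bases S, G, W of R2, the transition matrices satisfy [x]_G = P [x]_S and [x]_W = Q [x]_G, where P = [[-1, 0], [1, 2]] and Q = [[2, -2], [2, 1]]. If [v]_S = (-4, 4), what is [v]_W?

(0, 12)

Apply P to get G-coordinates (4, 4), then Q to get W-coordinates.
The result is [v]_W = (0, 12).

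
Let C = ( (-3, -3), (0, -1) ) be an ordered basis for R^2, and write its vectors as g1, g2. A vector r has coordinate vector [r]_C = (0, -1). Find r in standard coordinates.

By definition r = 0·g1 - g2.
Summing componentwise gives (0, 1).

(0, 1)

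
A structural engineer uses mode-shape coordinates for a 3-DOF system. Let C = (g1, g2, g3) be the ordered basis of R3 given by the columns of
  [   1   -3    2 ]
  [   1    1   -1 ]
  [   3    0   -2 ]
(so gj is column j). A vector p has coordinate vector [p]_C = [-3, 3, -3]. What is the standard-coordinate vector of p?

[-18, 3, -3]

The coordinates say p = -3g1 + 3g2 - 3g3; adding the scaled basis vectors gives [-18, 3, -3].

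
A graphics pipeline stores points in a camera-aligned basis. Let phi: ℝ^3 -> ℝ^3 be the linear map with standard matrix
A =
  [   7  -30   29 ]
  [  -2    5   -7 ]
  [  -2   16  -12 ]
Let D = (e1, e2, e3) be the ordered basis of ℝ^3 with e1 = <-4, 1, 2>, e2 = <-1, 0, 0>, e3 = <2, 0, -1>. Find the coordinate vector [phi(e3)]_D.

Compute phi(e3) = A e3 = <-15, 3, 8> in standard coordinates.
Then write this in D-coordinates: solve for y in y_1 e1 + ... + y_3 e3 = <-15, 3, 8>.
This gives y = <3, -1, -2>, which is column 3 of [phi]_D.

<3, -1, -2>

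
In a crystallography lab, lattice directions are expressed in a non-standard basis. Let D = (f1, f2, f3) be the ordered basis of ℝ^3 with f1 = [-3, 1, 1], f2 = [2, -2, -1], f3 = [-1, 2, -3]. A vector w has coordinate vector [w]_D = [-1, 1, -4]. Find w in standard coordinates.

The coordinates say w = -f1 + f2 - 4f3; adding the scaled basis vectors gives [9, -11, 10].

[9, -11, 10]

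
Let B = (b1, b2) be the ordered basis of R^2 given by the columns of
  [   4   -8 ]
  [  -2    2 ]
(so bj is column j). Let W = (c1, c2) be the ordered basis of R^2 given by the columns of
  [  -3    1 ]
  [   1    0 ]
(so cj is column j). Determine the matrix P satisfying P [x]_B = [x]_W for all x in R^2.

[[-2, 2], [-2, -2]]

Let M have columns bj and N have columns cj. Then for every x, N [x]_W = x = M [x]_B, so P = N^(-1) M.
Since det N = -1, N^(-1) has integer entries; multiplying gives P = [[-2, 2], [-2, -2]].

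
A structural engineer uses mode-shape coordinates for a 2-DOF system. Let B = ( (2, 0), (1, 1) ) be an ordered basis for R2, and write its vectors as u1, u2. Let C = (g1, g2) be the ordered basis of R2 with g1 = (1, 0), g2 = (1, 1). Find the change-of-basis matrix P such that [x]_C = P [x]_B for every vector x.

[[2, 0], [0, 1]]

Column j of P is [uj]_C, since P maps B-coordinates to C-coordinates.
Expressing u1 in C: u1 = 2g1 + 0·g2, so column 1 of P is (2, 0).
Doing the same for each uj gives P = [[2, 0], [0, 1]].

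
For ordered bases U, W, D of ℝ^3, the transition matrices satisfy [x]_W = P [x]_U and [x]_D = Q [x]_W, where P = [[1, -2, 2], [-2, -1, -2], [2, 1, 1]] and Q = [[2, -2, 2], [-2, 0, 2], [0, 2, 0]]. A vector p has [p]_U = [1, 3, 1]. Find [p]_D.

Apply P to get W-coordinates [-3, -7, 6], then Q to get D-coordinates.
The result is [p]_D = [20, 18, -14].

[20, 18, -14]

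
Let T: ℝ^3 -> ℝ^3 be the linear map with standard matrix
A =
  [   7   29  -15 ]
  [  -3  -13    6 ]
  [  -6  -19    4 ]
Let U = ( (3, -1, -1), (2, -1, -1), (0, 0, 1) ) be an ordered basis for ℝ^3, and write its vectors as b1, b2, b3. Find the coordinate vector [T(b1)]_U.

Column 1 of [T]_U is the U-coordinate vector of T(b1).
In standard coordinates T(b1) = A b1 = (7, -2, -3).
Converting to U: (7, -2, -3) = 3b1 - b2 - b3, so the coordinate vector is (3, -1, -1).

(3, -1, -1)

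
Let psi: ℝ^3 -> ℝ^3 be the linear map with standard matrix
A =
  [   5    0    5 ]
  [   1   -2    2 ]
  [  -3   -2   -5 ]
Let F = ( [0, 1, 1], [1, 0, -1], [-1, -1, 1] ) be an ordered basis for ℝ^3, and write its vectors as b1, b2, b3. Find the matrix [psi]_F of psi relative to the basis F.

[[-2, 2, 0], [3, 3, -3], [-2, 3, -3]]

The j-th column of [psi]_F is [psi(bj)]_F.
psi(b1) = A b1 = [5, 0, -7] = -2b1 + 3b2 - 2b3, so column 1 is [-2, 3, -2].
Repeating for b2, b3 and assembling the columns gives [[-2, 2, 0], [3, 3, -3], [-2, 3, -3]].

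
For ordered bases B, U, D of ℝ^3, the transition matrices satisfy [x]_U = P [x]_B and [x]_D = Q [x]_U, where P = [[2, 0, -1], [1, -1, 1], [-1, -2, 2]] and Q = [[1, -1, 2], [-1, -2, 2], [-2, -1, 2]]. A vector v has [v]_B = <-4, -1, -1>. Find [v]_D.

First [v]_U = P [v]_B = <-7, -4, 4>.
Then [v]_D = Q [v]_U = <5, 23, 26>.

<5, 23, 26>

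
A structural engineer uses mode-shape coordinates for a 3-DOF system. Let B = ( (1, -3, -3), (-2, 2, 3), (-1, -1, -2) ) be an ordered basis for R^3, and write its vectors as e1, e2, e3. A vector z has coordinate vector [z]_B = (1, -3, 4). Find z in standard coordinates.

The coordinates say z = e1 - 3e2 + 4e3; adding the scaled basis vectors gives (3, -13, -20).

(3, -13, -20)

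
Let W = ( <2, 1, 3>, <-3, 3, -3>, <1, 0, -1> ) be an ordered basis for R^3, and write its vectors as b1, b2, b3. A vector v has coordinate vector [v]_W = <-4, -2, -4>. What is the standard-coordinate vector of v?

v = M [v]_W, where M has columns b1, ..., b3.
Carrying out the matrix-vector product, v = <-6, -10, -2>.

<-6, -10, -2>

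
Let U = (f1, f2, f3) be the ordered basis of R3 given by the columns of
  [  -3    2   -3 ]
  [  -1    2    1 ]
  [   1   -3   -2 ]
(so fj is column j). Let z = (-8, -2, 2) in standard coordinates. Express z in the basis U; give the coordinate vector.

Write z = c_1 f1 + ... + c_3 f3 and solve for the c_i.
Row-reducing the augmented matrix [M | z] gives c = (1, -1, 1).
Check: f1 - f2 + f3 = (-8, -2, 2).

(1, -1, 1)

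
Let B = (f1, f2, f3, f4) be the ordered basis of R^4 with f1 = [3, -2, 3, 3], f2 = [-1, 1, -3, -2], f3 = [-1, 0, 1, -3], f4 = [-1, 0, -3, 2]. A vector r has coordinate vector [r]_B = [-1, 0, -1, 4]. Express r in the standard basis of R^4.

By definition r = -f1 + 0·f2 - f3 + 4f4.
Summing componentwise gives [-6, 2, -16, 8].

[-6, 2, -16, 8]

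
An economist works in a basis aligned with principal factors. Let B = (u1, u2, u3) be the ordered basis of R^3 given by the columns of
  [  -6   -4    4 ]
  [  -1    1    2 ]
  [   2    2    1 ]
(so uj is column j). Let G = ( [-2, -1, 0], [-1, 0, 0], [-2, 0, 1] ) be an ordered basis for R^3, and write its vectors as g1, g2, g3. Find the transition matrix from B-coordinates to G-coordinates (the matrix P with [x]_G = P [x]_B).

[[1, -1, -2], [0, 2, -2], [2, 2, 1]]

Column j of P is [uj]_G, since P maps B-coordinates to G-coordinates.
Expressing u1 in G: u1 = g1 + 0·g2 + 2g3, so column 1 of P is [1, 0, 2].
Doing the same for each uj gives P = [[1, -1, -2], [0, 2, -2], [2, 2, 1]].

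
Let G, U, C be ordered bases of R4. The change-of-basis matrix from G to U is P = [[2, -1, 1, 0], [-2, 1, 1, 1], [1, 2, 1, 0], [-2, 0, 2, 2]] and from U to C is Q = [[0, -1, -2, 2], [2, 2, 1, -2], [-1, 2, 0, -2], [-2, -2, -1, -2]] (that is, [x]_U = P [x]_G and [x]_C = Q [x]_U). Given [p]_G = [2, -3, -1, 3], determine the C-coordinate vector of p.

Apply P to get U-coordinates [6, -5, -5, 0], then Q to get C-coordinates.
The result is [p]_C = [15, -3, -16, 3].

[15, -3, -16, 3]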